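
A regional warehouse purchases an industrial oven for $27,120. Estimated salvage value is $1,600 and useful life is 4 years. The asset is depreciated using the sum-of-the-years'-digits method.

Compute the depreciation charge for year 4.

$2,552

Depreciable base = $27,120 − $1,600 = $25,520.
Sum of the years' digits = 4+3+2+1 = 10.
Year 1: $25,520 × 4/10 = $10,208. Book value $16,912.
Year 2: $25,520 × 3/10 = $7,656. Book value $9,256.
Year 3: $25,520 × 2/10 = $5,104. Book value $4,152.
Year 4: $25,520 × 1/10 = $2,552. Book value $1,600.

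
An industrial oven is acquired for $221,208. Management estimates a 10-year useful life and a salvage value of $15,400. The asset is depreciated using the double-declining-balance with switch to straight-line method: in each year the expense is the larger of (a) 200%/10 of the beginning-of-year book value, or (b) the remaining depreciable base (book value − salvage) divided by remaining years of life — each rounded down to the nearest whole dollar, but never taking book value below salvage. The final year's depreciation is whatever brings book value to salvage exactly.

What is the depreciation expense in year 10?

$10,331

Depreciable base = $221,208 − $15,400 = $205,808.
Year 1: DB = ⌊$221,208 × 200%/10⌋ = $44,241; SL = ⌊$205,808/10⌋ = $20,580 → take DB $44,241. Book value $176,967.
Year 2: DB = ⌊$176,967 × 200%/10⌋ = $35,393; SL = ⌊$161,567/9⌋ = $17,951 → take DB $35,393. Book value $141,574.
Year 3: DB = ⌊$141,574 × 200%/10⌋ = $28,314; SL = ⌊$126,174/8⌋ = $15,771 → take DB $28,314. Book value $113,260.
Year 4: DB = ⌊$113,260 × 200%/10⌋ = $22,652; SL = ⌊$97,860/7⌋ = $13,980 → take DB $22,652. Book value $90,608.
Year 5: DB = ⌊$90,608 × 200%/10⌋ = $18,121; SL = ⌊$75,208/6⌋ = $12,534 → take DB $18,121. Book value $72,487.
Year 6: DB = ⌊$72,487 × 200%/10⌋ = $14,497; SL = ⌊$57,087/5⌋ = $11,417 → take DB $14,497. Book value $57,990.
Year 7: DB = ⌊$57,990 × 200%/10⌋ = $11,598; SL = ⌊$42,590/4⌋ = $10,647 → take DB $11,598. Book value $46,392.
Year 8: DB = ⌊$46,392 × 200%/10⌋ = $9,278; SL = ⌊$30,992/3⌋ = $10,330 → take SL $10,330. Book value $36,062.
Year 9: DB = ⌊$36,062 × 200%/10⌋ = $7,212; SL = ⌊$20,662/2⌋ = $10,331 → take SL $10,331. Book value $25,731.
Year 10 (final): $25,731 − $15,400 = $10,331. Book value $15,400.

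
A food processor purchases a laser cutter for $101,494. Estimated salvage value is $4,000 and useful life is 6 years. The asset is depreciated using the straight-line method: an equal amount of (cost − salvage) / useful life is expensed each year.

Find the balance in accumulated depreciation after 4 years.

Depreciable base = $101,494 − $4,000 = $97,494.
Annual expense = $97,494 / 6 = $16,249.
End of year 1: book value $85,245.
End of year 2: book value $68,996.
End of year 3: book value $52,747.
End of year 4: book value $36,498.
Accumulated through year 4 = $101,494 − $36,498 = $64,996.

$64,996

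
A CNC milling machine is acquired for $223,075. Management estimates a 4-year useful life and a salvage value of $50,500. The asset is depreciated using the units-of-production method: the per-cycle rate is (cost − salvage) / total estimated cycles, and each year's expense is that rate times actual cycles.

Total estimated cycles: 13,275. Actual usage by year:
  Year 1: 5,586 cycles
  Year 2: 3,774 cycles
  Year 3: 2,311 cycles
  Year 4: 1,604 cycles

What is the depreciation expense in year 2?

$49,062

Depreciable base = $223,075 − $50,500 = $172,575.
Rate = $172,575 / 13,275 cycles = $13 per cycle.
Year 1: 5,586 × $13 = $72,618. Book value $150,457.
Year 2: 3,774 × $13 = $49,062. Book value $101,395.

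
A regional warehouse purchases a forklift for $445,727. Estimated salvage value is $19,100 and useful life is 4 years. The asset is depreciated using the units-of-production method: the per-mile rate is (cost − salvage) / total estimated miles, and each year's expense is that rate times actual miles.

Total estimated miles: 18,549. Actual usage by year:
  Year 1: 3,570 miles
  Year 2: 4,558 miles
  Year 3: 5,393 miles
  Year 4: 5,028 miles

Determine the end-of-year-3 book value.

$134,744

Depreciable base = $445,727 − $19,100 = $426,627.
Rate = $426,627 / 18,549 miles = $23 per mile.
Year 1: 3,570 × $23 = $82,110. Book value $363,617.
Year 2: 4,558 × $23 = $104,834. Book value $258,783.
Year 3: 5,393 × $23 = $124,039. Book value $134,744.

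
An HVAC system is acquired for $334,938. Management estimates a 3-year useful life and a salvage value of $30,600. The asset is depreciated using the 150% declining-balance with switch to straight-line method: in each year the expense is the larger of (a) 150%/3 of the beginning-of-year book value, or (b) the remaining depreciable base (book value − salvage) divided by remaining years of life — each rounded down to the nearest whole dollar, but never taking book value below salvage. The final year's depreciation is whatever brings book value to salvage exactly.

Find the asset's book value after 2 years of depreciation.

$83,735

Depreciable base = $334,938 − $30,600 = $304,338.
Year 1: DB = ⌊$334,938 × 150%/3⌋ = $167,469; SL = ⌊$304,338/3⌋ = $101,446 → take DB $167,469. Book value $167,469.
Year 2: DB = ⌊$167,469 × 150%/3⌋ = $83,734; SL = ⌊$136,869/2⌋ = $68,434 → take DB $83,734. Book value $83,735.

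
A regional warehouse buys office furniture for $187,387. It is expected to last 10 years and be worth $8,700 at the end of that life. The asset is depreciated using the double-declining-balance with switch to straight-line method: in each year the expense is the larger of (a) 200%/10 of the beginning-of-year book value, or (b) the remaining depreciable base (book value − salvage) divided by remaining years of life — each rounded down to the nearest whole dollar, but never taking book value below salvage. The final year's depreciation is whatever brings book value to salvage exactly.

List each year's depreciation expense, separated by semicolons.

$37,477; $29,982; $23,985; $19,188; $15,351; $12,280; $10,106; $10,106; $10,106; $10,106

Depreciable base = $187,387 − $8,700 = $178,687.
Year 1: DB = ⌊$187,387 × 200%/10⌋ = $37,477; SL = ⌊$178,687/10⌋ = $17,868 → take DB $37,477. Book value $149,910.
Year 2: DB = ⌊$149,910 × 200%/10⌋ = $29,982; SL = ⌊$141,210/9⌋ = $15,690 → take DB $29,982. Book value $119,928.
Year 3: DB = ⌊$119,928 × 200%/10⌋ = $23,985; SL = ⌊$111,228/8⌋ = $13,903 → take DB $23,985. Book value $95,943.
Year 4: DB = ⌊$95,943 × 200%/10⌋ = $19,188; SL = ⌊$87,243/7⌋ = $12,463 → take DB $19,188. Book value $76,755.
Year 5: DB = ⌊$76,755 × 200%/10⌋ = $15,351; SL = ⌊$68,055/6⌋ = $11,342 → take DB $15,351. Book value $61,404.
Year 6: DB = ⌊$61,404 × 200%/10⌋ = $12,280; SL = ⌊$52,704/5⌋ = $10,540 → take DB $12,280. Book value $49,124.
Year 7: DB = ⌊$49,124 × 200%/10⌋ = $9,824; SL = ⌊$40,424/4⌋ = $10,106 → take SL $10,106. Book value $39,018.
Year 8: DB = ⌊$39,018 × 200%/10⌋ = $7,803; SL = ⌊$30,318/3⌋ = $10,106 → take SL $10,106. Book value $28,912.
Year 9: DB = ⌊$28,912 × 200%/10⌋ = $5,782; SL = ⌊$20,212/2⌋ = $10,106 → take SL $10,106. Book value $18,806.
Year 10 (final): $18,806 − $8,700 = $10,106. Book value $8,700.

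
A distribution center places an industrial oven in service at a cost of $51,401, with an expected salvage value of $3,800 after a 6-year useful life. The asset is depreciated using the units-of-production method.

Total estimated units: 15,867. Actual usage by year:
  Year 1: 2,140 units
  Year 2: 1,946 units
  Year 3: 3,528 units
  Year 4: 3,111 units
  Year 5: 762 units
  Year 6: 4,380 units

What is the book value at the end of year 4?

$19,226

Depreciable base = $51,401 − $3,800 = $47,601.
Rate = $47,601 / 15,867 units = $3 per unit.
Year 1: 2,140 × $3 = $6,420. Book value $44,981.
Year 2: 1,946 × $3 = $5,838. Book value $39,143.
Year 3: 3,528 × $3 = $10,584. Book value $28,559.
Year 4: 3,111 × $3 = $9,333. Book value $19,226.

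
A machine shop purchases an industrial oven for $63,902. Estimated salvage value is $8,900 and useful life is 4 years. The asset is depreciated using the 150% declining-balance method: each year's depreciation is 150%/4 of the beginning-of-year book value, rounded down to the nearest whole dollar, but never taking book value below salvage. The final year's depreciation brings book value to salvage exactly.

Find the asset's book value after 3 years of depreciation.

$15,602

Depreciable base = $63,902 − $8,900 = $55,002.
Year 1: ⌊$63,902 × 150%/4⌋ = $23,963. Book value $39,939.
Year 2: ⌊$39,939 × 150%/4⌋ = $14,977. Book value $24,962.
Year 3: ⌊$24,962 × 150%/4⌋ = $9,360. Book value $15,602.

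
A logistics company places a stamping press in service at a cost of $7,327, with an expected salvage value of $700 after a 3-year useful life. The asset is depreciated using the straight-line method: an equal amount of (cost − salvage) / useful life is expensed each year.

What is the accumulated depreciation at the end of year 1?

$2,209

Depreciable base = $7,327 − $700 = $6,627.
Annual expense = $6,627 / 3 = $2,209.
End of year 1: book value $5,118.
Accumulated through year 1 = $7,327 − $5,118 = $2,209.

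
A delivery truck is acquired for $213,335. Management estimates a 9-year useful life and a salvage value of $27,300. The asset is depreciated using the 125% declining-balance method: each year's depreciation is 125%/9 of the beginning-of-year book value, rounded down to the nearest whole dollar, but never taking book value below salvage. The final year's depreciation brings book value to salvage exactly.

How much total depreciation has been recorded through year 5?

Depreciable base = $213,335 − $27,300 = $186,035.
Year 1: ⌊$213,335 × 125%/9⌋ = $29,629. Book value $183,706.
Year 2: ⌊$183,706 × 125%/9⌋ = $25,514. Book value $158,192.
Year 3: ⌊$158,192 × 125%/9⌋ = $21,971. Book value $136,221.
Year 4: ⌊$136,221 × 125%/9⌋ = $18,919. Book value $117,302.
Year 5: ⌊$117,302 × 125%/9⌋ = $16,291. Book value $101,011.
Accumulated through year 5 = $213,335 − $101,011 = $112,324.

$112,324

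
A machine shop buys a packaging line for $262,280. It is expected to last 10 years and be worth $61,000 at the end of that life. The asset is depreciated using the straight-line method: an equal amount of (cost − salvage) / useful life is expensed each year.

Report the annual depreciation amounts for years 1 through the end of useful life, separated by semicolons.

$20,128; $20,128; $20,128; $20,128; $20,128; $20,128; $20,128; $20,128; $20,128; $20,128

Depreciable base = $262,280 − $61,000 = $201,280.
Annual expense = $201,280 / 10 = $20,128.
End of year 1: book value $242,152.
End of year 2: book value $222,024.
End of year 3: book value $201,896.
End of year 4: book value $181,768.
End of year 5: book value $161,640.
End of year 6: book value $141,512.
End of year 7: book value $121,384.
End of year 8: book value $101,256.
End of year 9: book value $81,128.
End of year 10: book value $61,000.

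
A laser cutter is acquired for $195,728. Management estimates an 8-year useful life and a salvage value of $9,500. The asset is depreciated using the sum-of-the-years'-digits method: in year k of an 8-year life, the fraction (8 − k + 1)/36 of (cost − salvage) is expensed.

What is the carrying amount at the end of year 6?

Depreciable base = $195,728 − $9,500 = $186,228.
Sum of the years' digits = 8+7+6+5+4+3+2+1 = 36.
Year 1: $186,228 × 8/36 = $41,384. Book value $154,344.
Year 2: $186,228 × 7/36 = $36,211. Book value $118,133.
Year 3: $186,228 × 6/36 = $31,038. Book value $87,095.
Year 4: $186,228 × 5/36 = $25,865. Book value $61,230.
Year 5: $186,228 × 4/36 = $20,692. Book value $40,538.
Year 6: $186,228 × 3/36 = $15,519. Book value $25,019.

$25,019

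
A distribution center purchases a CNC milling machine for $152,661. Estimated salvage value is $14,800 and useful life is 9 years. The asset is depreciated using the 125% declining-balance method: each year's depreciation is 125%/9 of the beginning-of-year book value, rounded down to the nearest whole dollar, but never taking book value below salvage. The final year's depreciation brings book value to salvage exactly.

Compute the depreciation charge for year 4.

Depreciable base = $152,661 − $14,800 = $137,861.
Year 1: ⌊$152,661 × 125%/9⌋ = $21,202. Book value $131,459.
Year 2: ⌊$131,459 × 125%/9⌋ = $18,258. Book value $113,201.
Year 3: ⌊$113,201 × 125%/9⌋ = $15,722. Book value $97,479.
Year 4: ⌊$97,479 × 125%/9⌋ = $13,538. Book value $83,941.

$13,538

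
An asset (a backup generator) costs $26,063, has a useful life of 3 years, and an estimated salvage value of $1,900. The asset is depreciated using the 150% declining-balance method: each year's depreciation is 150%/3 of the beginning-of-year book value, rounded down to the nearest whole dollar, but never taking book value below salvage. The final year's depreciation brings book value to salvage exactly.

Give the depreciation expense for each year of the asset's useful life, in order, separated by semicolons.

Depreciable base = $26,063 − $1,900 = $24,163.
Year 1: ⌊$26,063 × 150%/3⌋ = $13,031. Book value $13,032.
Year 2: ⌊$13,032 × 150%/3⌋ = $6,516. Book value $6,516.
Year 3 (final): $6,516 − $1,900 = $4,616. Book value $1,900.

$13,031; $6,516; $4,616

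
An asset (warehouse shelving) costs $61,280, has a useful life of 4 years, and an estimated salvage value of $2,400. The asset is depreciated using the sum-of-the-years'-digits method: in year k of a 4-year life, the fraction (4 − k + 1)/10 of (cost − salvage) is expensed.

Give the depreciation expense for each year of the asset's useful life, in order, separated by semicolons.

Depreciable base = $61,280 − $2,400 = $58,880.
Sum of the years' digits = 4+3+2+1 = 10.
Year 1: $58,880 × 4/10 = $23,552. Book value $37,728.
Year 2: $58,880 × 3/10 = $17,664. Book value $20,064.
Year 3: $58,880 × 2/10 = $11,776. Book value $8,288.
Year 4: $58,880 × 1/10 = $5,888. Book value $2,400.

$23,552; $17,664; $11,776; $5,888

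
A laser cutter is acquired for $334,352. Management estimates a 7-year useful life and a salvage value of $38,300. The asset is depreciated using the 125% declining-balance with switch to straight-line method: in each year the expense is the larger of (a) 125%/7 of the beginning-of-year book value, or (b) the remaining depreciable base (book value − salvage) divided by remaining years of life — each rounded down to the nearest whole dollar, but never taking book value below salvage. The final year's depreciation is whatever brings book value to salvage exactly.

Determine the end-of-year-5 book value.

Depreciable base = $334,352 − $38,300 = $296,052.
Year 1: DB = ⌊$334,352 × 125%/7⌋ = $59,705; SL = ⌊$296,052/7⌋ = $42,293 → take DB $59,705. Book value $274,647.
Year 2: DB = ⌊$274,647 × 125%/7⌋ = $49,044; SL = ⌊$236,347/6⌋ = $39,391 → take DB $49,044. Book value $225,603.
Year 3: DB = ⌊$225,603 × 125%/7⌋ = $40,286; SL = ⌊$187,303/5⌋ = $37,460 → take DB $40,286. Book value $185,317.
Year 4: DB = ⌊$185,317 × 125%/7⌋ = $33,092; SL = ⌊$147,017/4⌋ = $36,754 → take SL $36,754. Book value $148,563.
Year 5: DB = ⌊$148,563 × 125%/7⌋ = $26,529; SL = ⌊$110,263/3⌋ = $36,754 → take SL $36,754. Book value $111,809.

$111,809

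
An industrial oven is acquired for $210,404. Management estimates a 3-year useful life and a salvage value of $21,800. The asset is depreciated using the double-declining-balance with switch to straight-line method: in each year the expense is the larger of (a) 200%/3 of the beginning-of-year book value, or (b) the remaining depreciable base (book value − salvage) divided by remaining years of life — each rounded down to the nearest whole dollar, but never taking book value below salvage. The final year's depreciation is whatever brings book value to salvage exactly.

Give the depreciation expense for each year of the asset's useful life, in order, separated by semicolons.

$140,269; $46,756; $1,579

Depreciable base = $210,404 − $21,800 = $188,604.
Year 1: DB = ⌊$210,404 × 200%/3⌋ = $140,269; SL = ⌊$188,604/3⌋ = $62,868 → take DB $140,269. Book value $70,135.
Year 2: DB = ⌊$70,135 × 200%/3⌋ = $46,756; SL = ⌊$48,335/2⌋ = $24,167 → take DB $46,756. Book value $23,379.
Year 3 (final): $23,379 − $21,800 = $1,579. Book value $21,800.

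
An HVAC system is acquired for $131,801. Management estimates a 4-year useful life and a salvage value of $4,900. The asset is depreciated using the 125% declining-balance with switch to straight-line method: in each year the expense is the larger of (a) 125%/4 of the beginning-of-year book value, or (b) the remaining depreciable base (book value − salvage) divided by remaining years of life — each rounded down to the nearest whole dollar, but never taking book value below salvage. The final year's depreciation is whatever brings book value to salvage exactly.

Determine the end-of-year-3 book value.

$33,472

Depreciable base = $131,801 − $4,900 = $126,901.
Year 1: DB = ⌊$131,801 × 125%/4⌋ = $41,187; SL = ⌊$126,901/4⌋ = $31,725 → take DB $41,187. Book value $90,614.
Year 2: DB = ⌊$90,614 × 125%/4⌋ = $28,316; SL = ⌊$85,714/3⌋ = $28,571 → take SL $28,571. Book value $62,043.
Year 3: DB = ⌊$62,043 × 125%/4⌋ = $19,388; SL = ⌊$57,143/2⌋ = $28,571 → take SL $28,571. Book value $33,472.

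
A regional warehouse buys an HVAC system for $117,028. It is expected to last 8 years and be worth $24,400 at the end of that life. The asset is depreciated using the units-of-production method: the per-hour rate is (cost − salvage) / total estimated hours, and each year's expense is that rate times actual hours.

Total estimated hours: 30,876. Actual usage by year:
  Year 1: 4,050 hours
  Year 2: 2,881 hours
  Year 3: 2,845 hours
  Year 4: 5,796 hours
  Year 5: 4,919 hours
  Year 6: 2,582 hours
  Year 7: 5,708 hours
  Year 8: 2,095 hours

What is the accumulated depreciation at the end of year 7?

$86,343

Depreciable base = $117,028 − $24,400 = $92,628.
Rate = $92,628 / 30,876 hours = $3 per hour.
Year 1: 4,050 × $3 = $12,150. Book value $104,878.
Year 2: 2,881 × $3 = $8,643. Book value $96,235.
Year 3: 2,845 × $3 = $8,535. Book value $87,700.
Year 4: 5,796 × $3 = $17,388. Book value $70,312.
Year 5: 4,919 × $3 = $14,757. Book value $55,555.
Year 6: 2,582 × $3 = $7,746. Book value $47,809.
Year 7: 5,708 × $3 = $17,124. Book value $30,685.
Accumulated through year 7 = $117,028 − $30,685 = $86,343.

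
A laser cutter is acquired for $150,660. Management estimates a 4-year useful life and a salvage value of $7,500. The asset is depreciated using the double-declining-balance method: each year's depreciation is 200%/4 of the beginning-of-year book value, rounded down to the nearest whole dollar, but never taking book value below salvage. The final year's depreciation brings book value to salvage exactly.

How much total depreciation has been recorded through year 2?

Depreciable base = $150,660 − $7,500 = $143,160.
Year 1: ⌊$150,660 × 200%/4⌋ = $75,330. Book value $75,330.
Year 2: ⌊$75,330 × 200%/4⌋ = $37,665. Book value $37,665.
Accumulated through year 2 = $150,660 − $37,665 = $112,995.

$112,995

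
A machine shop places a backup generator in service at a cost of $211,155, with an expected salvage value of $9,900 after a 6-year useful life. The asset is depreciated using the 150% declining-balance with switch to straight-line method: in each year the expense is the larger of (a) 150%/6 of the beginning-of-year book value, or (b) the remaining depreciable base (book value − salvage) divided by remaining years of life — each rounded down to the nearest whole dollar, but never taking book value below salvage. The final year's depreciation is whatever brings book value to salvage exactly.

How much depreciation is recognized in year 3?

$29,694

Depreciable base = $211,155 − $9,900 = $201,255.
Year 1: DB = ⌊$211,155 × 150%/6⌋ = $52,788; SL = ⌊$201,255/6⌋ = $33,542 → take DB $52,788. Book value $158,367.
Year 2: DB = ⌊$158,367 × 150%/6⌋ = $39,591; SL = ⌊$148,467/5⌋ = $29,693 → take DB $39,591. Book value $118,776.
Year 3: DB = ⌊$118,776 × 150%/6⌋ = $29,694; SL = ⌊$108,876/4⌋ = $27,219 → take DB $29,694. Book value $89,082.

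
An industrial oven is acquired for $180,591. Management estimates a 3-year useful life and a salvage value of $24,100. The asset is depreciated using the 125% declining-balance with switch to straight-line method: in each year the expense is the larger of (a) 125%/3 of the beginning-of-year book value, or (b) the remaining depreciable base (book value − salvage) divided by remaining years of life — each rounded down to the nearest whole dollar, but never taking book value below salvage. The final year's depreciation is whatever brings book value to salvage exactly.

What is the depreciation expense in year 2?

Depreciable base = $180,591 − $24,100 = $156,491.
Year 1: DB = ⌊$180,591 × 125%/3⌋ = $75,246; SL = ⌊$156,491/3⌋ = $52,163 → take DB $75,246. Book value $105,345.
Year 2: DB = ⌊$105,345 × 125%/3⌋ = $43,893; SL = ⌊$81,245/2⌋ = $40,622 → take DB $43,893. Book value $61,452.

$43,893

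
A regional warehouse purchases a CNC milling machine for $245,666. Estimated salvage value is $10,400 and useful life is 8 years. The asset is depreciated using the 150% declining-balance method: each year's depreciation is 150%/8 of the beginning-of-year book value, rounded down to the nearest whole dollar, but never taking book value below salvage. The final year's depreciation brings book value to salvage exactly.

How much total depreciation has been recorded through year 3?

Depreciable base = $245,666 − $10,400 = $235,266.
Year 1: ⌊$245,666 × 150%/8⌋ = $46,062. Book value $199,604.
Year 2: ⌊$199,604 × 150%/8⌋ = $37,425. Book value $162,179.
Year 3: ⌊$162,179 × 150%/8⌋ = $30,408. Book value $131,771.
Accumulated through year 3 = $245,666 − $131,771 = $113,895.

$113,895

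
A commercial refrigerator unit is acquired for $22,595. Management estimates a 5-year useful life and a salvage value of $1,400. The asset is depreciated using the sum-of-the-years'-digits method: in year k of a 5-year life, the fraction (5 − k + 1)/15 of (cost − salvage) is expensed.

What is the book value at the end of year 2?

$9,878

Depreciable base = $22,595 − $1,400 = $21,195.
Sum of the years' digits = 5+4+3+2+1 = 15.
Year 1: $21,195 × 5/15 = $7,065. Book value $15,530.
Year 2: $21,195 × 4/15 = $5,652. Book value $9,878.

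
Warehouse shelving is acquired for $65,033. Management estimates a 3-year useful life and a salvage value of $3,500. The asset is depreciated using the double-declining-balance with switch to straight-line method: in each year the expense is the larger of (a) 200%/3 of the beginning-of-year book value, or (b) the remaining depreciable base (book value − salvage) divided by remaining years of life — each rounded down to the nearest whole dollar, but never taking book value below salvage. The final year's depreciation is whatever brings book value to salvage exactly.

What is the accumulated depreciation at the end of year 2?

Depreciable base = $65,033 − $3,500 = $61,533.
Year 1: DB = ⌊$65,033 × 200%/3⌋ = $43,355; SL = ⌊$61,533/3⌋ = $20,511 → take DB $43,355. Book value $21,678.
Year 2: DB = ⌊$21,678 × 200%/3⌋ = $14,452; SL = ⌊$18,178/2⌋ = $9,089 → take DB $14,452. Book value $7,226.
Accumulated through year 2 = $65,033 − $7,226 = $57,807.

$57,807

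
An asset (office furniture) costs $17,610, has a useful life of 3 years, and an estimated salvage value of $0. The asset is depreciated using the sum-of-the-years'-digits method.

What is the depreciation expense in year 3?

Depreciable base = $17,610 − $0 = $17,610.
Sum of the years' digits = 3+2+1 = 6.
Year 1: $17,610 × 3/6 = $8,805. Book value $8,805.
Year 2: $17,610 × 2/6 = $5,870. Book value $2,935.
Year 3: $17,610 × 1/6 = $2,935. Book value $0.

$2,935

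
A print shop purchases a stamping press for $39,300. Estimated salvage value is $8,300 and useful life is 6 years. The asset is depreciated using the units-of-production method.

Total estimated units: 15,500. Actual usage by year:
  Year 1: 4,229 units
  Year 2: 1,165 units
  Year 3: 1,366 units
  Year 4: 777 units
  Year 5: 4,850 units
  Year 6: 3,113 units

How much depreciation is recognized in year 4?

Depreciable base = $39,300 − $8,300 = $31,000.
Rate = $31,000 / 15,500 units = $2 per unit.
Year 1: 4,229 × $2 = $8,458. Book value $30,842.
Year 2: 1,165 × $2 = $2,330. Book value $28,512.
Year 3: 1,366 × $2 = $2,732. Book value $25,780.
Year 4: 777 × $2 = $1,554. Book value $24,226.

$1,554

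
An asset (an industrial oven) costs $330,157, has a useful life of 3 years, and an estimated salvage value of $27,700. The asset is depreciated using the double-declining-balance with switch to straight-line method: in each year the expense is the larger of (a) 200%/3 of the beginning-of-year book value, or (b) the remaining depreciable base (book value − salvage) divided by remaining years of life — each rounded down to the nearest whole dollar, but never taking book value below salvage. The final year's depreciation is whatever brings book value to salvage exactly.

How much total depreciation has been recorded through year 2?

Depreciable base = $330,157 − $27,700 = $302,457.
Year 1: DB = ⌊$330,157 × 200%/3⌋ = $220,104; SL = ⌊$302,457/3⌋ = $100,819 → take DB $220,104. Book value $110,053.
Year 2: DB = ⌊$110,053 × 200%/3⌋ = $73,368; SL = ⌊$82,353/2⌋ = $41,176 → take DB $73,368. Book value $36,685.
Accumulated through year 2 = $330,157 − $36,685 = $293,472.

$293,472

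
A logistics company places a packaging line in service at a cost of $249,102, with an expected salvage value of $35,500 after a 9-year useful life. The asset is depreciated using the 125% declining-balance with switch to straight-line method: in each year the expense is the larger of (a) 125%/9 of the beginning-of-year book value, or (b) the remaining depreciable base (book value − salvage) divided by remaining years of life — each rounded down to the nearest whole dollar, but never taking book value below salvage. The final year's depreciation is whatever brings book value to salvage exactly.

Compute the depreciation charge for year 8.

$20,294

Depreciable base = $249,102 − $35,500 = $213,602.
Year 1: DB = ⌊$249,102 × 125%/9⌋ = $34,597; SL = ⌊$213,602/9⌋ = $23,733 → take DB $34,597. Book value $214,505.
Year 2: DB = ⌊$214,505 × 125%/9⌋ = $29,792; SL = ⌊$179,005/8⌋ = $22,375 → take DB $29,792. Book value $184,713.
Year 3: DB = ⌊$184,713 × 125%/9⌋ = $25,654; SL = ⌊$149,213/7⌋ = $21,316 → take DB $25,654. Book value $159,059.
Year 4: DB = ⌊$159,059 × 125%/9⌋ = $22,091; SL = ⌊$123,559/6⌋ = $20,593 → take DB $22,091. Book value $136,968.
Year 5: DB = ⌊$136,968 × 125%/9⌋ = $19,023; SL = ⌊$101,468/5⌋ = $20,293 → take SL $20,293. Book value $116,675.
Year 6: DB = ⌊$116,675 × 125%/9⌋ = $16,204; SL = ⌊$81,175/4⌋ = $20,293 → take SL $20,293. Book value $96,382.
Year 7: DB = ⌊$96,382 × 125%/9⌋ = $13,386; SL = ⌊$60,882/3⌋ = $20,294 → take SL $20,294. Book value $76,088.
Year 8: DB = ⌊$76,088 × 125%/9⌋ = $10,567; SL = ⌊$40,588/2⌋ = $20,294 → take SL $20,294. Book value $55,794.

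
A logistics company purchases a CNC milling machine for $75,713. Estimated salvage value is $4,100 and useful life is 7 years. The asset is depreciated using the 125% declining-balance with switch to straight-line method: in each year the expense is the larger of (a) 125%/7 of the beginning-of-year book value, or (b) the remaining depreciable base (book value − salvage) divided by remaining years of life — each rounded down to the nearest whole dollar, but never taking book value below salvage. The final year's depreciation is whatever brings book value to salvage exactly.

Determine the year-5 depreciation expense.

Depreciable base = $75,713 − $4,100 = $71,613.
Year 1: DB = ⌊$75,713 × 125%/7⌋ = $13,520; SL = ⌊$71,613/7⌋ = $10,230 → take DB $13,520. Book value $62,193.
Year 2: DB = ⌊$62,193 × 125%/7⌋ = $11,105; SL = ⌊$58,093/6⌋ = $9,682 → take DB $11,105. Book value $51,088.
Year 3: DB = ⌊$51,088 × 125%/7⌋ = $9,122; SL = ⌊$46,988/5⌋ = $9,397 → take SL $9,397. Book value $41,691.
Year 4: DB = ⌊$41,691 × 125%/7⌋ = $7,444; SL = ⌊$37,591/4⌋ = $9,397 → take SL $9,397. Book value $32,294.
Year 5: DB = ⌊$32,294 × 125%/7⌋ = $5,766; SL = ⌊$28,194/3⌋ = $9,398 → take SL $9,398. Book value $22,896.

$9,398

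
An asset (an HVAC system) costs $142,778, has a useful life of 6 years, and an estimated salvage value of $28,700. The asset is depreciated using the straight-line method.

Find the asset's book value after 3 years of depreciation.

Depreciable base = $142,778 − $28,700 = $114,078.
Annual expense = $114,078 / 6 = $19,013.
End of year 1: book value $123,765.
End of year 2: book value $104,752.
End of year 3: book value $85,739.

$85,739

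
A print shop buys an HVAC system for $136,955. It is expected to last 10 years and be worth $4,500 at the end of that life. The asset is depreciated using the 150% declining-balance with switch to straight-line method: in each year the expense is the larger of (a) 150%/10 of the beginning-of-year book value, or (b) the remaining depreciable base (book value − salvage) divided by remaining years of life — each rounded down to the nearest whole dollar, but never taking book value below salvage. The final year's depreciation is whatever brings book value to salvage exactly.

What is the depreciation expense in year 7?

$11,165

Depreciable base = $136,955 − $4,500 = $132,455.
Year 1: DB = ⌊$136,955 × 150%/10⌋ = $20,543; SL = ⌊$132,455/10⌋ = $13,245 → take DB $20,543. Book value $116,412.
Year 2: DB = ⌊$116,412 × 150%/10⌋ = $17,461; SL = ⌊$111,912/9⌋ = $12,434 → take DB $17,461. Book value $98,951.
Year 3: DB = ⌊$98,951 × 150%/10⌋ = $14,842; SL = ⌊$94,451/8⌋ = $11,806 → take DB $14,842. Book value $84,109.
Year 4: DB = ⌊$84,109 × 150%/10⌋ = $12,616; SL = ⌊$79,609/7⌋ = $11,372 → take DB $12,616. Book value $71,493.
Year 5: DB = ⌊$71,493 × 150%/10⌋ = $10,723; SL = ⌊$66,993/6⌋ = $11,165 → take SL $11,165. Book value $60,328.
Year 6: DB = ⌊$60,328 × 150%/10⌋ = $9,049; SL = ⌊$55,828/5⌋ = $11,165 → take SL $11,165. Book value $49,163.
Year 7: DB = ⌊$49,163 × 150%/10⌋ = $7,374; SL = ⌊$44,663/4⌋ = $11,165 → take SL $11,165. Book value $37,998.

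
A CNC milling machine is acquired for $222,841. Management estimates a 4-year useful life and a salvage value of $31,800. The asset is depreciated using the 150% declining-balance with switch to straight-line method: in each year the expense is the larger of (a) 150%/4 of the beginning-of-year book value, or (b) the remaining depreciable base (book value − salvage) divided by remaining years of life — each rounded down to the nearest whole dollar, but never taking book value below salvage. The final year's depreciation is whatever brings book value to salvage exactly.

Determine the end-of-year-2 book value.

Depreciable base = $222,841 − $31,800 = $191,041.
Year 1: DB = ⌊$222,841 × 150%/4⌋ = $83,565; SL = ⌊$191,041/4⌋ = $47,760 → take DB $83,565. Book value $139,276.
Year 2: DB = ⌊$139,276 × 150%/4⌋ = $52,228; SL = ⌊$107,476/3⌋ = $35,825 → take DB $52,228. Book value $87,048.

$87,048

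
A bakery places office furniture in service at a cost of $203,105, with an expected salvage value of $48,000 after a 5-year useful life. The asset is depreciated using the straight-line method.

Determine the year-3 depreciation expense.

Depreciable base = $203,105 − $48,000 = $155,105.
Annual expense = $155,105 / 5 = $31,021.

$31,021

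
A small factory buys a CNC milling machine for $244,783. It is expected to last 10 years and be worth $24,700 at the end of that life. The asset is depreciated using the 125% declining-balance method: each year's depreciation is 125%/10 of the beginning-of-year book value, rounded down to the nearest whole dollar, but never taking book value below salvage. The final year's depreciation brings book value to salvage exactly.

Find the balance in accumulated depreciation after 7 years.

Depreciable base = $244,783 − $24,700 = $220,083.
Year 1: ⌊$244,783 × 125%/10⌋ = $30,597. Book value $214,186.
Year 2: ⌊$214,186 × 125%/10⌋ = $26,773. Book value $187,413.
Year 3: ⌊$187,413 × 125%/10⌋ = $23,426. Book value $163,987.
Year 4: ⌊$163,987 × 125%/10⌋ = $20,498. Book value $143,489.
Year 5: ⌊$143,489 × 125%/10⌋ = $17,936. Book value $125,553.
Year 6: ⌊$125,553 × 125%/10⌋ = $15,694. Book value $109,859.
Year 7: ⌊$109,859 × 125%/10⌋ = $13,732. Book value $96,127.
Accumulated through year 7 = $244,783 − $96,127 = $148,656.

$148,656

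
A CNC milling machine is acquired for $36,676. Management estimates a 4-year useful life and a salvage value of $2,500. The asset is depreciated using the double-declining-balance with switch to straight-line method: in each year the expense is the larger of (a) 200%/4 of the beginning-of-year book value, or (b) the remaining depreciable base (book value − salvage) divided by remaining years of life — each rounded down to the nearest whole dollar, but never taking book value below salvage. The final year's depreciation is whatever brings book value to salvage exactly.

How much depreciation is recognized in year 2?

$9,169

Depreciable base = $36,676 − $2,500 = $34,176.
Year 1: DB = ⌊$36,676 × 200%/4⌋ = $18,338; SL = ⌊$34,176/4⌋ = $8,544 → take DB $18,338. Book value $18,338.
Year 2: DB = ⌊$18,338 × 200%/4⌋ = $9,169; SL = ⌊$15,838/3⌋ = $5,279 → take DB $9,169. Book value $9,169.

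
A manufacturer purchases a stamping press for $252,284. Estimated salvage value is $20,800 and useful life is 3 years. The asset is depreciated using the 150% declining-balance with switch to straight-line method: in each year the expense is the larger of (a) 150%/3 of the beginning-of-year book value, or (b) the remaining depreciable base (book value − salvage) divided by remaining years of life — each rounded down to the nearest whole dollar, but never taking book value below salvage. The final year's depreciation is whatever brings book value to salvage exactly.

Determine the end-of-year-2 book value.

Depreciable base = $252,284 − $20,800 = $231,484.
Year 1: DB = ⌊$252,284 × 150%/3⌋ = $126,142; SL = ⌊$231,484/3⌋ = $77,161 → take DB $126,142. Book value $126,142.
Year 2: DB = ⌊$126,142 × 150%/3⌋ = $63,071; SL = ⌊$105,342/2⌋ = $52,671 → take DB $63,071. Book value $63,071.

$63,071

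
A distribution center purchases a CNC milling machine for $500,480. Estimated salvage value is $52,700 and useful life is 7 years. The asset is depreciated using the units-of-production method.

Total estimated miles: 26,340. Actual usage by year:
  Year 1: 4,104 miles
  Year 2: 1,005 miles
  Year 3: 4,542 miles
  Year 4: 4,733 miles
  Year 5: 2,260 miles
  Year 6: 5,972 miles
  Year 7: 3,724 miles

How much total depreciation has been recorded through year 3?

Depreciable base = $500,480 − $52,700 = $447,780.
Rate = $447,780 / 26,340 miles = $17 per mile.
Year 1: 4,104 × $17 = $69,768. Book value $430,712.
Year 2: 1,005 × $17 = $17,085. Book value $413,627.
Year 3: 4,542 × $17 = $77,214. Book value $336,413.
Accumulated through year 3 = $500,480 − $336,413 = $164,067.

$164,067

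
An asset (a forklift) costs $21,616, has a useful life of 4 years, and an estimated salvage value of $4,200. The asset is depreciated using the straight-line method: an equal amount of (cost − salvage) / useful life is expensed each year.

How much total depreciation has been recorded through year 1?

Depreciable base = $21,616 − $4,200 = $17,416.
Annual expense = $17,416 / 4 = $4,354.
End of year 1: book value $17,262.
Accumulated through year 1 = $21,616 − $17,262 = $4,354.

$4,354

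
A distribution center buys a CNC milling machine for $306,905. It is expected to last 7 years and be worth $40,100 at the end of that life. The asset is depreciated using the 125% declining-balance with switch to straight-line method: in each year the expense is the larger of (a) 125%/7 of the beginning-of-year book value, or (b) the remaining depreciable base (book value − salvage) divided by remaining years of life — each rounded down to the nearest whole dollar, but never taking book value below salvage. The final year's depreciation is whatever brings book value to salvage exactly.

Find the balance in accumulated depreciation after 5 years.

$201,803

Depreciable base = $306,905 − $40,100 = $266,805.
Year 1: DB = ⌊$306,905 × 125%/7⌋ = $54,804; SL = ⌊$266,805/7⌋ = $38,115 → take DB $54,804. Book value $252,101.
Year 2: DB = ⌊$252,101 × 125%/7⌋ = $45,018; SL = ⌊$212,001/6⌋ = $35,333 → take DB $45,018. Book value $207,083.
Year 3: DB = ⌊$207,083 × 125%/7⌋ = $36,979; SL = ⌊$166,983/5⌋ = $33,396 → take DB $36,979. Book value $170,104.
Year 4: DB = ⌊$170,104 × 125%/7⌋ = $30,375; SL = ⌊$130,004/4⌋ = $32,501 → take SL $32,501. Book value $137,603.
Year 5: DB = ⌊$137,603 × 125%/7⌋ = $24,571; SL = ⌊$97,503/3⌋ = $32,501 → take SL $32,501. Book value $105,102.
Accumulated through year 5 = $306,905 − $105,102 = $201,803.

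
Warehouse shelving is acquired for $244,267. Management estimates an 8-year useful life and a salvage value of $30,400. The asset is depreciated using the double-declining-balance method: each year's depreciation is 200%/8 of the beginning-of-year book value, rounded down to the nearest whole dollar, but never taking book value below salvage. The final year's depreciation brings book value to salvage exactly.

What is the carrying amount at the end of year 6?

Depreciable base = $244,267 − $30,400 = $213,867.
Year 1: ⌊$244,267 × 200%/8⌋ = $61,066. Book value $183,201.
Year 2: ⌊$183,201 × 200%/8⌋ = $45,800. Book value $137,401.
Year 3: ⌊$137,401 × 200%/8⌋ = $34,350. Book value $103,051.
Year 4: ⌊$103,051 × 200%/8⌋ = $25,762. Book value $77,289.
Year 5: ⌊$77,289 × 200%/8⌋ = $19,322. Book value $57,967.
Year 6: ⌊$57,967 × 200%/8⌋ = $14,491. Book value $43,476.

$43,476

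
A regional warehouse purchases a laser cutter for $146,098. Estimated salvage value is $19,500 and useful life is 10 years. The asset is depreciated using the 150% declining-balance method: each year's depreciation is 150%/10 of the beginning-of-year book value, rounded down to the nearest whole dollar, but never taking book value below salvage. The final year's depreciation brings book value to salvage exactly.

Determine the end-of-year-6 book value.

$55,103

Depreciable base = $146,098 − $19,500 = $126,598.
Year 1: ⌊$146,098 × 150%/10⌋ = $21,914. Book value $124,184.
Year 2: ⌊$124,184 × 150%/10⌋ = $18,627. Book value $105,557.
Year 3: ⌊$105,557 × 150%/10⌋ = $15,833. Book value $89,724.
Year 4: ⌊$89,724 × 150%/10⌋ = $13,458. Book value $76,266.
Year 5: ⌊$76,266 × 150%/10⌋ = $11,439. Book value $64,827.
Year 6: ⌊$64,827 × 150%/10⌋ = $9,724. Book value $55,103.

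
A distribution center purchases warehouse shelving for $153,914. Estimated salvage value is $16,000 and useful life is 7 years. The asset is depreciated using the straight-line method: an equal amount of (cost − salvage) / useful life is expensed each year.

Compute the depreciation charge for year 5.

$19,702

Depreciable base = $153,914 − $16,000 = $137,914.
Annual expense = $137,914 / 7 = $19,702.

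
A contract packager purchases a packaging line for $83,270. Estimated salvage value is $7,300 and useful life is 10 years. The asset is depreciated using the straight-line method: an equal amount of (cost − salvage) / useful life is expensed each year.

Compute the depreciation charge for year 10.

$7,597

Depreciable base = $83,270 − $7,300 = $75,970.
Annual expense = $75,970 / 10 = $7,597.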